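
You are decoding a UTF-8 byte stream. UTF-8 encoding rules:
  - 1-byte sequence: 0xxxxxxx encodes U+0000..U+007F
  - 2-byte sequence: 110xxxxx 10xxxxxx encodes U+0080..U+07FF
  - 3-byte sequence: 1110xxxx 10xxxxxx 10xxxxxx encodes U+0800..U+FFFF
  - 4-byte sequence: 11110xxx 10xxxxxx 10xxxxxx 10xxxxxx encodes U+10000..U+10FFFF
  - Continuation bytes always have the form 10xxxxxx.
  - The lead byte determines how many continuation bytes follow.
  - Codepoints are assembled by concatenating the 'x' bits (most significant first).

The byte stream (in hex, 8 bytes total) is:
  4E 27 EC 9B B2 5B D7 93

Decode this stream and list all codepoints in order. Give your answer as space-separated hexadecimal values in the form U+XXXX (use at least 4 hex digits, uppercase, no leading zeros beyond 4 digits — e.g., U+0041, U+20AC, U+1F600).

Byte[0]=4E: 1-byte ASCII. cp=U+004E
Byte[1]=27: 1-byte ASCII. cp=U+0027
Byte[2]=EC: 3-byte lead, need 2 cont bytes. acc=0xC
Byte[3]=9B: continuation. acc=(acc<<6)|0x1B=0x31B
Byte[4]=B2: continuation. acc=(acc<<6)|0x32=0xC6F2
Completed: cp=U+C6F2 (starts at byte 2)
Byte[5]=5B: 1-byte ASCII. cp=U+005B
Byte[6]=D7: 2-byte lead, need 1 cont bytes. acc=0x17
Byte[7]=93: continuation. acc=(acc<<6)|0x13=0x5D3
Completed: cp=U+05D3 (starts at byte 6)

Answer: U+004E U+0027 U+C6F2 U+005B U+05D3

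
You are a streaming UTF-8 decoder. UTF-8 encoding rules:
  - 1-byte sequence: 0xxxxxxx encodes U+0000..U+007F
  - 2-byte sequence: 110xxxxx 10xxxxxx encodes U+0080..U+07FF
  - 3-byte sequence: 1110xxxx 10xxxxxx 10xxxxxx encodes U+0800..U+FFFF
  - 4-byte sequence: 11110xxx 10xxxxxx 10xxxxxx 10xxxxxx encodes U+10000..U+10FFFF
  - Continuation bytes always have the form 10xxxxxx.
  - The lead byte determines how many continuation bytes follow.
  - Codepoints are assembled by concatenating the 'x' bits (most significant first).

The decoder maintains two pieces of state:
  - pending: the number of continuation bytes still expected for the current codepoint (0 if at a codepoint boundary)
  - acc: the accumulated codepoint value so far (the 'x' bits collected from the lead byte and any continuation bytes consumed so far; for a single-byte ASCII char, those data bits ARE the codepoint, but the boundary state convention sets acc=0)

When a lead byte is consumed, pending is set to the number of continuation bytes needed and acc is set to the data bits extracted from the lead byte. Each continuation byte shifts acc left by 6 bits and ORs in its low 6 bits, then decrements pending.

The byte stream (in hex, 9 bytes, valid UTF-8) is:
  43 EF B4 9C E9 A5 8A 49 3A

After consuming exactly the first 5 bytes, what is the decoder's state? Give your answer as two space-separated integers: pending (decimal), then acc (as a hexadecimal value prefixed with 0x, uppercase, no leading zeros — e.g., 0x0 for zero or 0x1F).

Byte[0]=43: 1-byte. pending=0, acc=0x0
Byte[1]=EF: 3-byte lead. pending=2, acc=0xF
Byte[2]=B4: continuation. acc=(acc<<6)|0x34=0x3F4, pending=1
Byte[3]=9C: continuation. acc=(acc<<6)|0x1C=0xFD1C, pending=0
Byte[4]=E9: 3-byte lead. pending=2, acc=0x9

Answer: 2 0x9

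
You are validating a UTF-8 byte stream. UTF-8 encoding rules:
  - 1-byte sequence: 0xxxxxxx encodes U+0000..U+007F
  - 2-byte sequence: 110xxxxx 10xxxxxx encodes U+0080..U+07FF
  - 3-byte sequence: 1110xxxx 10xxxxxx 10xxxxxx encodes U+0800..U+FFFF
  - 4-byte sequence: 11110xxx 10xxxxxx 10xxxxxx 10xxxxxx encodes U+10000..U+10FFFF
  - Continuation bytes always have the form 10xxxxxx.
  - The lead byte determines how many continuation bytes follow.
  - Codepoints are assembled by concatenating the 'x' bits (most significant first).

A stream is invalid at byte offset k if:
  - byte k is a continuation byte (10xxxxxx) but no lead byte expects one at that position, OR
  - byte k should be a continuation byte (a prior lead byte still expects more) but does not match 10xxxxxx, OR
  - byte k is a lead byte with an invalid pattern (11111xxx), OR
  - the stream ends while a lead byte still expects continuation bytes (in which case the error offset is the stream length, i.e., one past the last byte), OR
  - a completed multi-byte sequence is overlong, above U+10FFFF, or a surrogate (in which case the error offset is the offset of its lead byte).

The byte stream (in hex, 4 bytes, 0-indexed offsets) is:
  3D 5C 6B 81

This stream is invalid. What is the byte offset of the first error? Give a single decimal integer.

Byte[0]=3D: 1-byte ASCII. cp=U+003D
Byte[1]=5C: 1-byte ASCII. cp=U+005C
Byte[2]=6B: 1-byte ASCII. cp=U+006B
Byte[3]=81: INVALID lead byte (not 0xxx/110x/1110/11110)

Answer: 3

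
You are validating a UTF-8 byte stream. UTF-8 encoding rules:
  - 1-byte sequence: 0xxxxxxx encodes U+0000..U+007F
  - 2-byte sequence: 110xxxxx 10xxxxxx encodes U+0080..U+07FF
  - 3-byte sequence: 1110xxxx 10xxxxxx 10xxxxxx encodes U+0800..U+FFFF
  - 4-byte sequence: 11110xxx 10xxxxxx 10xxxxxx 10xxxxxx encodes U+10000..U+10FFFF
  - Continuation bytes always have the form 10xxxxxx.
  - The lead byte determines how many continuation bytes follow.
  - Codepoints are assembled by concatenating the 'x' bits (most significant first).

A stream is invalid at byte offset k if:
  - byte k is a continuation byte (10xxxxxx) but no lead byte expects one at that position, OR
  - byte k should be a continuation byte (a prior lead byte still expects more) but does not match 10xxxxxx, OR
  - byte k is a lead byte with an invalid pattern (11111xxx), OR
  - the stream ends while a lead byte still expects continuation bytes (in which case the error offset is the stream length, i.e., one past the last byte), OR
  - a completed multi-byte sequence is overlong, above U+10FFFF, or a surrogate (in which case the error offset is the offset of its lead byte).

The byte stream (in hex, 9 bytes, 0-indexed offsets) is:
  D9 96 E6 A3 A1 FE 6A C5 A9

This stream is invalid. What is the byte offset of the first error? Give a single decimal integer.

Answer: 5

Derivation:
Byte[0]=D9: 2-byte lead, need 1 cont bytes. acc=0x19
Byte[1]=96: continuation. acc=(acc<<6)|0x16=0x656
Completed: cp=U+0656 (starts at byte 0)
Byte[2]=E6: 3-byte lead, need 2 cont bytes. acc=0x6
Byte[3]=A3: continuation. acc=(acc<<6)|0x23=0x1A3
Byte[4]=A1: continuation. acc=(acc<<6)|0x21=0x68E1
Completed: cp=U+68E1 (starts at byte 2)
Byte[5]=FE: INVALID lead byte (not 0xxx/110x/1110/11110)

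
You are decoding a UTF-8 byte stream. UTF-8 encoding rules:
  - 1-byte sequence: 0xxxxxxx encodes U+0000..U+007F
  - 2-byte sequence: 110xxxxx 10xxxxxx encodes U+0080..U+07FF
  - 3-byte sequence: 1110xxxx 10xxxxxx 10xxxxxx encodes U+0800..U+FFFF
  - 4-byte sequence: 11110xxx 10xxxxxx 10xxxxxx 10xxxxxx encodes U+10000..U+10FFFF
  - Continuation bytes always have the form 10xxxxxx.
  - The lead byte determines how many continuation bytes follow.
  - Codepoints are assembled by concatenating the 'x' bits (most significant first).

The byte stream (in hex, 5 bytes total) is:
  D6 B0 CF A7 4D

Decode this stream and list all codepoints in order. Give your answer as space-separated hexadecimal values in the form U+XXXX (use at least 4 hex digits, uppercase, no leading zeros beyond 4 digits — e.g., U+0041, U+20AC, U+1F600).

Byte[0]=D6: 2-byte lead, need 1 cont bytes. acc=0x16
Byte[1]=B0: continuation. acc=(acc<<6)|0x30=0x5B0
Completed: cp=U+05B0 (starts at byte 0)
Byte[2]=CF: 2-byte lead, need 1 cont bytes. acc=0xF
Byte[3]=A7: continuation. acc=(acc<<6)|0x27=0x3E7
Completed: cp=U+03E7 (starts at byte 2)
Byte[4]=4D: 1-byte ASCII. cp=U+004D

Answer: U+05B0 U+03E7 U+004D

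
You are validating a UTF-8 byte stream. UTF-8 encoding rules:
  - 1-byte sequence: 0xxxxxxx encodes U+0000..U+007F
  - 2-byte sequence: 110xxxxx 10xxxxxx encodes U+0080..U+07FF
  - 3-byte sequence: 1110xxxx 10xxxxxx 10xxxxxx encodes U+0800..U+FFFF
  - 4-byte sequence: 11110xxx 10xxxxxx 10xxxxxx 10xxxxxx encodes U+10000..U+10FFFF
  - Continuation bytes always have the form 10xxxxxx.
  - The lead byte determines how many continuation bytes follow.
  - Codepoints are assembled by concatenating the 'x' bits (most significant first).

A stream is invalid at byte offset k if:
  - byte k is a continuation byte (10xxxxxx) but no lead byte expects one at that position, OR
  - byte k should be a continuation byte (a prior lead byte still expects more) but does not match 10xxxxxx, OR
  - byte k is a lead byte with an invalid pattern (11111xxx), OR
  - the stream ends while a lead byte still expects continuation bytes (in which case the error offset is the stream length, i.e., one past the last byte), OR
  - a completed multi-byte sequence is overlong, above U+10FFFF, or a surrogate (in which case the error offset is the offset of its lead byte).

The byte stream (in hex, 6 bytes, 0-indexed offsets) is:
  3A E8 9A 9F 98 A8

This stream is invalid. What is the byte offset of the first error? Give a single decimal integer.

Byte[0]=3A: 1-byte ASCII. cp=U+003A
Byte[1]=E8: 3-byte lead, need 2 cont bytes. acc=0x8
Byte[2]=9A: continuation. acc=(acc<<6)|0x1A=0x21A
Byte[3]=9F: continuation. acc=(acc<<6)|0x1F=0x869F
Completed: cp=U+869F (starts at byte 1)
Byte[4]=98: INVALID lead byte (not 0xxx/110x/1110/11110)

Answer: 4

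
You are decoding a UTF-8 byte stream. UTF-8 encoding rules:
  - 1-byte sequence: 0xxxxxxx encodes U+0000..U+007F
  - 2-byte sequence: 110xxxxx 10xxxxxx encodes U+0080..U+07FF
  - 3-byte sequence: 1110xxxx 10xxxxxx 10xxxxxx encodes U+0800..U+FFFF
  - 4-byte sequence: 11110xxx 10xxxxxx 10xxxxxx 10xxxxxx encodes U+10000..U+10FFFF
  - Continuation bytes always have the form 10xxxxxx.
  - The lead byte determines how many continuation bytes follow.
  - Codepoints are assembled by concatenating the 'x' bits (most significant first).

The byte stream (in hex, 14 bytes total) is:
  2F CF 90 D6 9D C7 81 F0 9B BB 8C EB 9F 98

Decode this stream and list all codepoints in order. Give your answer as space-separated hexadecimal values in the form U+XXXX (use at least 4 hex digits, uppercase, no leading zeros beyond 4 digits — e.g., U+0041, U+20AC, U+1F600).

Answer: U+002F U+03D0 U+059D U+01C1 U+1BECC U+B7D8

Derivation:
Byte[0]=2F: 1-byte ASCII. cp=U+002F
Byte[1]=CF: 2-byte lead, need 1 cont bytes. acc=0xF
Byte[2]=90: continuation. acc=(acc<<6)|0x10=0x3D0
Completed: cp=U+03D0 (starts at byte 1)
Byte[3]=D6: 2-byte lead, need 1 cont bytes. acc=0x16
Byte[4]=9D: continuation. acc=(acc<<6)|0x1D=0x59D
Completed: cp=U+059D (starts at byte 3)
Byte[5]=C7: 2-byte lead, need 1 cont bytes. acc=0x7
Byte[6]=81: continuation. acc=(acc<<6)|0x01=0x1C1
Completed: cp=U+01C1 (starts at byte 5)
Byte[7]=F0: 4-byte lead, need 3 cont bytes. acc=0x0
Byte[8]=9B: continuation. acc=(acc<<6)|0x1B=0x1B
Byte[9]=BB: continuation. acc=(acc<<6)|0x3B=0x6FB
Byte[10]=8C: continuation. acc=(acc<<6)|0x0C=0x1BECC
Completed: cp=U+1BECC (starts at byte 7)
Byte[11]=EB: 3-byte lead, need 2 cont bytes. acc=0xB
Byte[12]=9F: continuation. acc=(acc<<6)|0x1F=0x2DF
Byte[13]=98: continuation. acc=(acc<<6)|0x18=0xB7D8
Completed: cp=U+B7D8 (starts at byte 11)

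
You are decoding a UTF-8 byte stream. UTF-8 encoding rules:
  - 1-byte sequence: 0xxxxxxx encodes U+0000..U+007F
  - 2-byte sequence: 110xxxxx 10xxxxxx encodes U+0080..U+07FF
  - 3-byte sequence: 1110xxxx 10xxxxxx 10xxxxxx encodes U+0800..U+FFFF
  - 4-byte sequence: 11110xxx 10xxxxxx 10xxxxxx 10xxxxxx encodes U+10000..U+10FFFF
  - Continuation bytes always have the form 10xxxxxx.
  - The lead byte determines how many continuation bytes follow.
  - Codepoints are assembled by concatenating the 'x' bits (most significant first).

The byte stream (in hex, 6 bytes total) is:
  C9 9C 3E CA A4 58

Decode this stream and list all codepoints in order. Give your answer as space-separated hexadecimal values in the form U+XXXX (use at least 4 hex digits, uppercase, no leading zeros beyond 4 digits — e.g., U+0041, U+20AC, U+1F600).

Answer: U+025C U+003E U+02A4 U+0058

Derivation:
Byte[0]=C9: 2-byte lead, need 1 cont bytes. acc=0x9
Byte[1]=9C: continuation. acc=(acc<<6)|0x1C=0x25C
Completed: cp=U+025C (starts at byte 0)
Byte[2]=3E: 1-byte ASCII. cp=U+003E
Byte[3]=CA: 2-byte lead, need 1 cont bytes. acc=0xA
Byte[4]=A4: continuation. acc=(acc<<6)|0x24=0x2A4
Completed: cp=U+02A4 (starts at byte 3)
Byte[5]=58: 1-byte ASCII. cp=U+0058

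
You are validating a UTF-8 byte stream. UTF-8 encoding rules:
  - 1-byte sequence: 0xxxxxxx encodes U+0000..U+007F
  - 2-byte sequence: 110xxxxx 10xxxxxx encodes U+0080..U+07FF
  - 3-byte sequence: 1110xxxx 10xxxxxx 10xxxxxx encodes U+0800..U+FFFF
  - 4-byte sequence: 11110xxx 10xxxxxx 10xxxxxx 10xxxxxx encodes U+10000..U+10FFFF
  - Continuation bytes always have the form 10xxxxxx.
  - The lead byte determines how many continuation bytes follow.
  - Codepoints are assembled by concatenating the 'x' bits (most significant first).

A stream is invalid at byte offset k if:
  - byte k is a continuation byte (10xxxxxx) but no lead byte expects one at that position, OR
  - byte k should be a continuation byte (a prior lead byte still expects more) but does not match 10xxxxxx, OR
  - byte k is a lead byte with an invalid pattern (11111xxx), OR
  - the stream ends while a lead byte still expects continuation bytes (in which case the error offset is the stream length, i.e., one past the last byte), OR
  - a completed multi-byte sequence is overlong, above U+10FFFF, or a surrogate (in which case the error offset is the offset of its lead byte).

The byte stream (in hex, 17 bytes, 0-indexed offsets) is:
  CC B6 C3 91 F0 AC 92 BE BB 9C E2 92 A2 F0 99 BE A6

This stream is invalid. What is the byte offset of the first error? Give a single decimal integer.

Byte[0]=CC: 2-byte lead, need 1 cont bytes. acc=0xC
Byte[1]=B6: continuation. acc=(acc<<6)|0x36=0x336
Completed: cp=U+0336 (starts at byte 0)
Byte[2]=C3: 2-byte lead, need 1 cont bytes. acc=0x3
Byte[3]=91: continuation. acc=(acc<<6)|0x11=0xD1
Completed: cp=U+00D1 (starts at byte 2)
Byte[4]=F0: 4-byte lead, need 3 cont bytes. acc=0x0
Byte[5]=AC: continuation. acc=(acc<<6)|0x2C=0x2C
Byte[6]=92: continuation. acc=(acc<<6)|0x12=0xB12
Byte[7]=BE: continuation. acc=(acc<<6)|0x3E=0x2C4BE
Completed: cp=U+2C4BE (starts at byte 4)
Byte[8]=BB: INVALID lead byte (not 0xxx/110x/1110/11110)

Answer: 8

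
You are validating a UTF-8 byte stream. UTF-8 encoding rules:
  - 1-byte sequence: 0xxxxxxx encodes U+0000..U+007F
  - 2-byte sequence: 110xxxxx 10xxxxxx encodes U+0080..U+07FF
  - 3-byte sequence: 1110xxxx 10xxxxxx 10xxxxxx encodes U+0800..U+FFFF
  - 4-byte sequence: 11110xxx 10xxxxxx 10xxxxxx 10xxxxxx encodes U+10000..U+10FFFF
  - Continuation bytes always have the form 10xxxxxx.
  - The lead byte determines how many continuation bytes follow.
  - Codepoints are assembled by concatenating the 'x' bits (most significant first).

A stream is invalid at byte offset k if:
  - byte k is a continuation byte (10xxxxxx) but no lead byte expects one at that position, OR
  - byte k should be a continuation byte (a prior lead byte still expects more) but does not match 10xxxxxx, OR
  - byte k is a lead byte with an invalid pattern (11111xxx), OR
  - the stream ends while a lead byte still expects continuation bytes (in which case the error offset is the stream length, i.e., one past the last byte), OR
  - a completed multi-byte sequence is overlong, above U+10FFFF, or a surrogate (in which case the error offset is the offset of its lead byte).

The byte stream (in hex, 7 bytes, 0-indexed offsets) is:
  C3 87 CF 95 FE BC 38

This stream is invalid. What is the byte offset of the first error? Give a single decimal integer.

Byte[0]=C3: 2-byte lead, need 1 cont bytes. acc=0x3
Byte[1]=87: continuation. acc=(acc<<6)|0x07=0xC7
Completed: cp=U+00C7 (starts at byte 0)
Byte[2]=CF: 2-byte lead, need 1 cont bytes. acc=0xF
Byte[3]=95: continuation. acc=(acc<<6)|0x15=0x3D5
Completed: cp=U+03D5 (starts at byte 2)
Byte[4]=FE: INVALID lead byte (not 0xxx/110x/1110/11110)

Answer: 4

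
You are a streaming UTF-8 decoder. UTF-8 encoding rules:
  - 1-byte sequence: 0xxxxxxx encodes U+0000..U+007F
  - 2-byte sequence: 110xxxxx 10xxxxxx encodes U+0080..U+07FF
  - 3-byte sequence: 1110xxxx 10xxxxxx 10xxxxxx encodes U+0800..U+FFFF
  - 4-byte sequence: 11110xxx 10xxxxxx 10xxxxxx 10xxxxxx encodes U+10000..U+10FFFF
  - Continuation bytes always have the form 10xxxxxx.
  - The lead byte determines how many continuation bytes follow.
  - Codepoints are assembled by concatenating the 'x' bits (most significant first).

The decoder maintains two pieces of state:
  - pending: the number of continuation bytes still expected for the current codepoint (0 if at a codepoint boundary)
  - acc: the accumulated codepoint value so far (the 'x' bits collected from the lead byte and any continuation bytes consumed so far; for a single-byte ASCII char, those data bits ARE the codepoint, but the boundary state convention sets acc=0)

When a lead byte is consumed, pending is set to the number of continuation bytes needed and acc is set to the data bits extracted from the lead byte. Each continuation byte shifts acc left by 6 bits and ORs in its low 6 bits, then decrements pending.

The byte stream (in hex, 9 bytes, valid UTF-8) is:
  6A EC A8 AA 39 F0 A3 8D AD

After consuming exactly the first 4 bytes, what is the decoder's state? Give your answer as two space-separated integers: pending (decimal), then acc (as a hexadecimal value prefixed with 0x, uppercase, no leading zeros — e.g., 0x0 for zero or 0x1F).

Byte[0]=6A: 1-byte. pending=0, acc=0x0
Byte[1]=EC: 3-byte lead. pending=2, acc=0xC
Byte[2]=A8: continuation. acc=(acc<<6)|0x28=0x328, pending=1
Byte[3]=AA: continuation. acc=(acc<<6)|0x2A=0xCA2A, pending=0

Answer: 0 0xCA2A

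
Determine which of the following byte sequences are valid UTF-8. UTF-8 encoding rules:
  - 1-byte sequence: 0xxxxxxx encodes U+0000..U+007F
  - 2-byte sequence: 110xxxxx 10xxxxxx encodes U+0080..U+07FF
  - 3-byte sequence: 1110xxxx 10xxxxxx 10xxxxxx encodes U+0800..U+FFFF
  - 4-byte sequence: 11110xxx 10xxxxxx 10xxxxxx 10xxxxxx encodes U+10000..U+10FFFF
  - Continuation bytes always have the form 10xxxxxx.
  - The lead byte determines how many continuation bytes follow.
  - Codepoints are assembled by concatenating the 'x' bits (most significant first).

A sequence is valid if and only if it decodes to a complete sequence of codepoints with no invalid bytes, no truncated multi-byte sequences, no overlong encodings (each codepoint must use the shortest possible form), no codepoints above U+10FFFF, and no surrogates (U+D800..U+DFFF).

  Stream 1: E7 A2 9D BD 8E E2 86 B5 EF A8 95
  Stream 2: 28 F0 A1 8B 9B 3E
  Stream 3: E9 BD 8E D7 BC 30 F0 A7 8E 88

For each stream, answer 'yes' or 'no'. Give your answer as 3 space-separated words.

Stream 1: error at byte offset 3. INVALID
Stream 2: decodes cleanly. VALID
Stream 3: decodes cleanly. VALID

Answer: no yes yes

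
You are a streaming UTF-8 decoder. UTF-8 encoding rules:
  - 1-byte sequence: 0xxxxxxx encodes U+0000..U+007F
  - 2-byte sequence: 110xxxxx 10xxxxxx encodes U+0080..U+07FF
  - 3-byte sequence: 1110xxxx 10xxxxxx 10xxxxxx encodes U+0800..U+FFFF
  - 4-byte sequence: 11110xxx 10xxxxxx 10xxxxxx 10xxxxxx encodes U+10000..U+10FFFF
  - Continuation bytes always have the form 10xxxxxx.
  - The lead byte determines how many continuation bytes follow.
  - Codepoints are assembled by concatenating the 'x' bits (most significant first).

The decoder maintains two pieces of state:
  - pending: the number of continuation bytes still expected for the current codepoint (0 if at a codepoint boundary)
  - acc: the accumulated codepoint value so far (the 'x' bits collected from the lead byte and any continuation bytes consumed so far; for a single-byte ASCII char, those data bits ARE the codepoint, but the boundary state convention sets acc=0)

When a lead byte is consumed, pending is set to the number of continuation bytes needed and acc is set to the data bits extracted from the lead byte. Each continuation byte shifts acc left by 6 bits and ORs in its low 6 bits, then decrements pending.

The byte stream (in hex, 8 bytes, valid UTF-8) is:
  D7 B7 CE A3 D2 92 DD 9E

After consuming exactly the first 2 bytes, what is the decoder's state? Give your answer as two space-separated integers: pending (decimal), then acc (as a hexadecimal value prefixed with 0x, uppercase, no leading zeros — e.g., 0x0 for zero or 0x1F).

Byte[0]=D7: 2-byte lead. pending=1, acc=0x17
Byte[1]=B7: continuation. acc=(acc<<6)|0x37=0x5F7, pending=0

Answer: 0 0x5F7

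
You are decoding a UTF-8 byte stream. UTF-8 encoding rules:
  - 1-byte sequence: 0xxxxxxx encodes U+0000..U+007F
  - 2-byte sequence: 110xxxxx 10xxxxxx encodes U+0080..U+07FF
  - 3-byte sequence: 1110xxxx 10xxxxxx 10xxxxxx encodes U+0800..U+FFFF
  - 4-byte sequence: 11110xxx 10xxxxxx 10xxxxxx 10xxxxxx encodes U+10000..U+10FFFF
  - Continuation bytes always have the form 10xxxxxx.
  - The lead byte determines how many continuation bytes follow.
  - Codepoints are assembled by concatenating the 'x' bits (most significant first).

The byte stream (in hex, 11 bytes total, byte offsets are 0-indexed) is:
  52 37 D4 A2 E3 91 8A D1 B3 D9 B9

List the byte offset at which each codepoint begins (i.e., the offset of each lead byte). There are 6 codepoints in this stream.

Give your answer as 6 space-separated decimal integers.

Answer: 0 1 2 4 7 9

Derivation:
Byte[0]=52: 1-byte ASCII. cp=U+0052
Byte[1]=37: 1-byte ASCII. cp=U+0037
Byte[2]=D4: 2-byte lead, need 1 cont bytes. acc=0x14
Byte[3]=A2: continuation. acc=(acc<<6)|0x22=0x522
Completed: cp=U+0522 (starts at byte 2)
Byte[4]=E3: 3-byte lead, need 2 cont bytes. acc=0x3
Byte[5]=91: continuation. acc=(acc<<6)|0x11=0xD1
Byte[6]=8A: continuation. acc=(acc<<6)|0x0A=0x344A
Completed: cp=U+344A (starts at byte 4)
Byte[7]=D1: 2-byte lead, need 1 cont bytes. acc=0x11
Byte[8]=B3: continuation. acc=(acc<<6)|0x33=0x473
Completed: cp=U+0473 (starts at byte 7)
Byte[9]=D9: 2-byte lead, need 1 cont bytes. acc=0x19
Byte[10]=B9: continuation. acc=(acc<<6)|0x39=0x679
Completed: cp=U+0679 (starts at byte 9)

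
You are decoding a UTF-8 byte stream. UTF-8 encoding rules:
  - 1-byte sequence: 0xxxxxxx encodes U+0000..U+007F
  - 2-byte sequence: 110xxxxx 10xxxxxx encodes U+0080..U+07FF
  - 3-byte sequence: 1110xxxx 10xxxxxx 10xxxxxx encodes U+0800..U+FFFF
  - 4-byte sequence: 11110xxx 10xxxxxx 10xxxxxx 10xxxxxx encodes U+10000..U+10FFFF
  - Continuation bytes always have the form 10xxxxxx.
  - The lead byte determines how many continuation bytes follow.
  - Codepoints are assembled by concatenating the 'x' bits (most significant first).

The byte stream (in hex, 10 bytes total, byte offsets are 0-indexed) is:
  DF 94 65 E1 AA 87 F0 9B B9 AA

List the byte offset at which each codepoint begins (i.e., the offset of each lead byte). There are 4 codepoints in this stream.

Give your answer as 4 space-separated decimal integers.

Answer: 0 2 3 6

Derivation:
Byte[0]=DF: 2-byte lead, need 1 cont bytes. acc=0x1F
Byte[1]=94: continuation. acc=(acc<<6)|0x14=0x7D4
Completed: cp=U+07D4 (starts at byte 0)
Byte[2]=65: 1-byte ASCII. cp=U+0065
Byte[3]=E1: 3-byte lead, need 2 cont bytes. acc=0x1
Byte[4]=AA: continuation. acc=(acc<<6)|0x2A=0x6A
Byte[5]=87: continuation. acc=(acc<<6)|0x07=0x1A87
Completed: cp=U+1A87 (starts at byte 3)
Byte[6]=F0: 4-byte lead, need 3 cont bytes. acc=0x0
Byte[7]=9B: continuation. acc=(acc<<6)|0x1B=0x1B
Byte[8]=B9: continuation. acc=(acc<<6)|0x39=0x6F9
Byte[9]=AA: continuation. acc=(acc<<6)|0x2A=0x1BE6A
Completed: cp=U+1BE6A (starts at byte 6)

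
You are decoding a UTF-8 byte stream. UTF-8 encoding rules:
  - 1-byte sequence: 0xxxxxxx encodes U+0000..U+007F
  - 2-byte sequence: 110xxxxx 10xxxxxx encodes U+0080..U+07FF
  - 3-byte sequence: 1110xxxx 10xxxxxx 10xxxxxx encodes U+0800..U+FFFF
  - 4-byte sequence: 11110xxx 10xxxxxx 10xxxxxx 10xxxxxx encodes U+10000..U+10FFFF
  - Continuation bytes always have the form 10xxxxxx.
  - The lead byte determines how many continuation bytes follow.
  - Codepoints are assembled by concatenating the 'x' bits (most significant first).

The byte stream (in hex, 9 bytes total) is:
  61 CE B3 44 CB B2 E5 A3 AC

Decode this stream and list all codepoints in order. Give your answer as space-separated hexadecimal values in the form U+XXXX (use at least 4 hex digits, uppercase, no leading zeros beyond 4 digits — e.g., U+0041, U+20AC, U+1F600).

Byte[0]=61: 1-byte ASCII. cp=U+0061
Byte[1]=CE: 2-byte lead, need 1 cont bytes. acc=0xE
Byte[2]=B3: continuation. acc=(acc<<6)|0x33=0x3B3
Completed: cp=U+03B3 (starts at byte 1)
Byte[3]=44: 1-byte ASCII. cp=U+0044
Byte[4]=CB: 2-byte lead, need 1 cont bytes. acc=0xB
Byte[5]=B2: continuation. acc=(acc<<6)|0x32=0x2F2
Completed: cp=U+02F2 (starts at byte 4)
Byte[6]=E5: 3-byte lead, need 2 cont bytes. acc=0x5
Byte[7]=A3: continuation. acc=(acc<<6)|0x23=0x163
Byte[8]=AC: continuation. acc=(acc<<6)|0x2C=0x58EC
Completed: cp=U+58EC (starts at byte 6)

Answer: U+0061 U+03B3 U+0044 U+02F2 U+58EC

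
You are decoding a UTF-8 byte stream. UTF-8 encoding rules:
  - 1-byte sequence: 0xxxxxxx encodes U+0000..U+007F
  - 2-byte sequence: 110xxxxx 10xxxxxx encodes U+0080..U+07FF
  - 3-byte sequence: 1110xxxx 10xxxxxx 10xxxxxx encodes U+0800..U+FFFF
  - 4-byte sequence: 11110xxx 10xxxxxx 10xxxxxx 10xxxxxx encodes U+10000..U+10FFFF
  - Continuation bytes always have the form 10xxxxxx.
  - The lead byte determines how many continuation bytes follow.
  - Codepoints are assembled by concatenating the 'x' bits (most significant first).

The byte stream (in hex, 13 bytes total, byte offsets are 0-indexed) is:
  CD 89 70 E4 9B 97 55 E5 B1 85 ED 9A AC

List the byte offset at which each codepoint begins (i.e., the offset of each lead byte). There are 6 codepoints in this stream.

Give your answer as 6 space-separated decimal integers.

Byte[0]=CD: 2-byte lead, need 1 cont bytes. acc=0xD
Byte[1]=89: continuation. acc=(acc<<6)|0x09=0x349
Completed: cp=U+0349 (starts at byte 0)
Byte[2]=70: 1-byte ASCII. cp=U+0070
Byte[3]=E4: 3-byte lead, need 2 cont bytes. acc=0x4
Byte[4]=9B: continuation. acc=(acc<<6)|0x1B=0x11B
Byte[5]=97: continuation. acc=(acc<<6)|0x17=0x46D7
Completed: cp=U+46D7 (starts at byte 3)
Byte[6]=55: 1-byte ASCII. cp=U+0055
Byte[7]=E5: 3-byte lead, need 2 cont bytes. acc=0x5
Byte[8]=B1: continuation. acc=(acc<<6)|0x31=0x171
Byte[9]=85: continuation. acc=(acc<<6)|0x05=0x5C45
Completed: cp=U+5C45 (starts at byte 7)
Byte[10]=ED: 3-byte lead, need 2 cont bytes. acc=0xD
Byte[11]=9A: continuation. acc=(acc<<6)|0x1A=0x35A
Byte[12]=AC: continuation. acc=(acc<<6)|0x2C=0xD6AC
Completed: cp=U+D6AC (starts at byte 10)

Answer: 0 2 3 6 7 10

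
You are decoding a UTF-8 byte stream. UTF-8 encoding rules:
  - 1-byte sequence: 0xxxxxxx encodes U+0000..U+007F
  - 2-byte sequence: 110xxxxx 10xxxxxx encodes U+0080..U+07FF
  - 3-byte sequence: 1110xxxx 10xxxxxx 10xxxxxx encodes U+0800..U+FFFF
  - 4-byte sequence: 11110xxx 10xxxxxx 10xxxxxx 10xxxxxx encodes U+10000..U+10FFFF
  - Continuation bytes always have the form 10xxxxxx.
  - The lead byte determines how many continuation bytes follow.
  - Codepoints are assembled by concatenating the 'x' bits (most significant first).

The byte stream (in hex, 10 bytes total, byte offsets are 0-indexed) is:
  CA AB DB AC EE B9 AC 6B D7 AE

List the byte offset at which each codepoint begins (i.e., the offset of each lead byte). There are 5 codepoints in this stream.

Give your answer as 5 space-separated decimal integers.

Answer: 0 2 4 7 8

Derivation:
Byte[0]=CA: 2-byte lead, need 1 cont bytes. acc=0xA
Byte[1]=AB: continuation. acc=(acc<<6)|0x2B=0x2AB
Completed: cp=U+02AB (starts at byte 0)
Byte[2]=DB: 2-byte lead, need 1 cont bytes. acc=0x1B
Byte[3]=AC: continuation. acc=(acc<<6)|0x2C=0x6EC
Completed: cp=U+06EC (starts at byte 2)
Byte[4]=EE: 3-byte lead, need 2 cont bytes. acc=0xE
Byte[5]=B9: continuation. acc=(acc<<6)|0x39=0x3B9
Byte[6]=AC: continuation. acc=(acc<<6)|0x2C=0xEE6C
Completed: cp=U+EE6C (starts at byte 4)
Byte[7]=6B: 1-byte ASCII. cp=U+006B
Byte[8]=D7: 2-byte lead, need 1 cont bytes. acc=0x17
Byte[9]=AE: continuation. acc=(acc<<6)|0x2E=0x5EE
Completed: cp=U+05EE (starts at byte 8)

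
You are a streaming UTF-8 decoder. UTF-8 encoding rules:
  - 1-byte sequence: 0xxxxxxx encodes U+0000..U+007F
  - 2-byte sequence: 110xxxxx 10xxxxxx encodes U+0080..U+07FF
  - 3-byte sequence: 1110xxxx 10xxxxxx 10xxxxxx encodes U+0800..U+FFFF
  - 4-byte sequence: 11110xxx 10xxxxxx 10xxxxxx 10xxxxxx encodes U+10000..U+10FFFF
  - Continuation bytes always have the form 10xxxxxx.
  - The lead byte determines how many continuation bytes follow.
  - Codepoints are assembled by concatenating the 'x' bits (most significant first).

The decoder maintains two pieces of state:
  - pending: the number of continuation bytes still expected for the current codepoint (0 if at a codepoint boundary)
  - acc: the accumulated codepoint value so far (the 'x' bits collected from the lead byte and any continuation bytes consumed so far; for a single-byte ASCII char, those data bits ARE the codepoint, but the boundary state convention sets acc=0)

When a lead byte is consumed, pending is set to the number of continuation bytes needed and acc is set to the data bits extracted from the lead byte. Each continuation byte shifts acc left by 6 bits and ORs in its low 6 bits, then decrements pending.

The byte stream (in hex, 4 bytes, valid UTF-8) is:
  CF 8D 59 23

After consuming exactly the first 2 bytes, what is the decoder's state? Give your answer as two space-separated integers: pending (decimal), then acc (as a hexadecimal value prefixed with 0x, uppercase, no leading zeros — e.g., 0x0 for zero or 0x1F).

Answer: 0 0x3CD

Derivation:
Byte[0]=CF: 2-byte lead. pending=1, acc=0xF
Byte[1]=8D: continuation. acc=(acc<<6)|0x0D=0x3CD, pending=0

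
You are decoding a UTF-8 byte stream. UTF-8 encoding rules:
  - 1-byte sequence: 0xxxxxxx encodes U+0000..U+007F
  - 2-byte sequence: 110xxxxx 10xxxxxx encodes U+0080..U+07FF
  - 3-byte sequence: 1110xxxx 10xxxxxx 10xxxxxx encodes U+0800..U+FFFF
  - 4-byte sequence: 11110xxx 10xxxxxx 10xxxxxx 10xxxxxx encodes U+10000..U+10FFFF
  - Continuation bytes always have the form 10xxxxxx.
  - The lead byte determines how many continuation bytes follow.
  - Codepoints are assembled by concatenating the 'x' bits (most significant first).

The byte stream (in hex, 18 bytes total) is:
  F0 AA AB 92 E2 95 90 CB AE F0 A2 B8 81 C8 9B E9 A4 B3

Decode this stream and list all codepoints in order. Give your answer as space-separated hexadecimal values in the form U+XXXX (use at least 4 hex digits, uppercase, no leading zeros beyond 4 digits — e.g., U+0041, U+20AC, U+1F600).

Answer: U+2AAD2 U+2550 U+02EE U+22E01 U+021B U+9933

Derivation:
Byte[0]=F0: 4-byte lead, need 3 cont bytes. acc=0x0
Byte[1]=AA: continuation. acc=(acc<<6)|0x2A=0x2A
Byte[2]=AB: continuation. acc=(acc<<6)|0x2B=0xAAB
Byte[3]=92: continuation. acc=(acc<<6)|0x12=0x2AAD2
Completed: cp=U+2AAD2 (starts at byte 0)
Byte[4]=E2: 3-byte lead, need 2 cont bytes. acc=0x2
Byte[5]=95: continuation. acc=(acc<<6)|0x15=0x95
Byte[6]=90: continuation. acc=(acc<<6)|0x10=0x2550
Completed: cp=U+2550 (starts at byte 4)
Byte[7]=CB: 2-byte lead, need 1 cont bytes. acc=0xB
Byte[8]=AE: continuation. acc=(acc<<6)|0x2E=0x2EE
Completed: cp=U+02EE (starts at byte 7)
Byte[9]=F0: 4-byte lead, need 3 cont bytes. acc=0x0
Byte[10]=A2: continuation. acc=(acc<<6)|0x22=0x22
Byte[11]=B8: continuation. acc=(acc<<6)|0x38=0x8B8
Byte[12]=81: continuation. acc=(acc<<6)|0x01=0x22E01
Completed: cp=U+22E01 (starts at byte 9)
Byte[13]=C8: 2-byte lead, need 1 cont bytes. acc=0x8
Byte[14]=9B: continuation. acc=(acc<<6)|0x1B=0x21B
Completed: cp=U+021B (starts at byte 13)
Byte[15]=E9: 3-byte lead, need 2 cont bytes. acc=0x9
Byte[16]=A4: continuation. acc=(acc<<6)|0x24=0x264
Byte[17]=B3: continuation. acc=(acc<<6)|0x33=0x9933
Completed: cp=U+9933 (starts at byte 15)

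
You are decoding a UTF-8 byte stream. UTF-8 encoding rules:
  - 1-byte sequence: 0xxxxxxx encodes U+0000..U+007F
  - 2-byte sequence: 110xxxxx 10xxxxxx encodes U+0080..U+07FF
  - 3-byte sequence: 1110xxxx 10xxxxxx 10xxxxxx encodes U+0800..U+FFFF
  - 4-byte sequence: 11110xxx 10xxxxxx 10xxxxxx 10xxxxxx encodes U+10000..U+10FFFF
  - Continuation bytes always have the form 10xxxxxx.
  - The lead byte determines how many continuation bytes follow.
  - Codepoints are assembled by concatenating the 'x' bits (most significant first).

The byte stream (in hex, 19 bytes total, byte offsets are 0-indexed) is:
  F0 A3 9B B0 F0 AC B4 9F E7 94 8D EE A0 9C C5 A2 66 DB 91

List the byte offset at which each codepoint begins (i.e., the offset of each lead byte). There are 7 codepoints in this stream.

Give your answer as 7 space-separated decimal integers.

Answer: 0 4 8 11 14 16 17

Derivation:
Byte[0]=F0: 4-byte lead, need 3 cont bytes. acc=0x0
Byte[1]=A3: continuation. acc=(acc<<6)|0x23=0x23
Byte[2]=9B: continuation. acc=(acc<<6)|0x1B=0x8DB
Byte[3]=B0: continuation. acc=(acc<<6)|0x30=0x236F0
Completed: cp=U+236F0 (starts at byte 0)
Byte[4]=F0: 4-byte lead, need 3 cont bytes. acc=0x0
Byte[5]=AC: continuation. acc=(acc<<6)|0x2C=0x2C
Byte[6]=B4: continuation. acc=(acc<<6)|0x34=0xB34
Byte[7]=9F: continuation. acc=(acc<<6)|0x1F=0x2CD1F
Completed: cp=U+2CD1F (starts at byte 4)
Byte[8]=E7: 3-byte lead, need 2 cont bytes. acc=0x7
Byte[9]=94: continuation. acc=(acc<<6)|0x14=0x1D4
Byte[10]=8D: continuation. acc=(acc<<6)|0x0D=0x750D
Completed: cp=U+750D (starts at byte 8)
Byte[11]=EE: 3-byte lead, need 2 cont bytes. acc=0xE
Byte[12]=A0: continuation. acc=(acc<<6)|0x20=0x3A0
Byte[13]=9C: continuation. acc=(acc<<6)|0x1C=0xE81C
Completed: cp=U+E81C (starts at byte 11)
Byte[14]=C5: 2-byte lead, need 1 cont bytes. acc=0x5
Byte[15]=A2: continuation. acc=(acc<<6)|0x22=0x162
Completed: cp=U+0162 (starts at byte 14)
Byte[16]=66: 1-byte ASCII. cp=U+0066
Byte[17]=DB: 2-byte lead, need 1 cont bytes. acc=0x1B
Byte[18]=91: continuation. acc=(acc<<6)|0x11=0x6D1
Completed: cp=U+06D1 (starts at byte 17)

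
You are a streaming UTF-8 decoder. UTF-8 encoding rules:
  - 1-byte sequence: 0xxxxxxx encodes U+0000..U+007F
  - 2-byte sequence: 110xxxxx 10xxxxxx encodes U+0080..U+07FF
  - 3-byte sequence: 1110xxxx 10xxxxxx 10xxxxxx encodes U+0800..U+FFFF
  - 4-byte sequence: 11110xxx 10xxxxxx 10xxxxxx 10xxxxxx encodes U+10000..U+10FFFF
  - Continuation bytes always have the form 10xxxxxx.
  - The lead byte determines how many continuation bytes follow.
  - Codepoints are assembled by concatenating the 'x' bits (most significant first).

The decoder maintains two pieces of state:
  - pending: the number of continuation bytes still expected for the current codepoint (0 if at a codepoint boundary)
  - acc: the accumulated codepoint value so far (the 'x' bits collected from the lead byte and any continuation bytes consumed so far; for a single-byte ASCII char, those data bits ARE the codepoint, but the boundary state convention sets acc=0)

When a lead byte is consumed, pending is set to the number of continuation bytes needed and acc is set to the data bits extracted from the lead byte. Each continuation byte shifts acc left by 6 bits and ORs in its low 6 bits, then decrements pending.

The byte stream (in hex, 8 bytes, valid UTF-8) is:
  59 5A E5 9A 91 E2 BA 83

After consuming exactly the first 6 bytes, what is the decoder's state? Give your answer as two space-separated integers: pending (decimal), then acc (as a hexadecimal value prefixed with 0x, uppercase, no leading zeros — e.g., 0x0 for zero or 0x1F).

Answer: 2 0x2

Derivation:
Byte[0]=59: 1-byte. pending=0, acc=0x0
Byte[1]=5A: 1-byte. pending=0, acc=0x0
Byte[2]=E5: 3-byte lead. pending=2, acc=0x5
Byte[3]=9A: continuation. acc=(acc<<6)|0x1A=0x15A, pending=1
Byte[4]=91: continuation. acc=(acc<<6)|0x11=0x5691, pending=0
Byte[5]=E2: 3-byte lead. pending=2, acc=0x2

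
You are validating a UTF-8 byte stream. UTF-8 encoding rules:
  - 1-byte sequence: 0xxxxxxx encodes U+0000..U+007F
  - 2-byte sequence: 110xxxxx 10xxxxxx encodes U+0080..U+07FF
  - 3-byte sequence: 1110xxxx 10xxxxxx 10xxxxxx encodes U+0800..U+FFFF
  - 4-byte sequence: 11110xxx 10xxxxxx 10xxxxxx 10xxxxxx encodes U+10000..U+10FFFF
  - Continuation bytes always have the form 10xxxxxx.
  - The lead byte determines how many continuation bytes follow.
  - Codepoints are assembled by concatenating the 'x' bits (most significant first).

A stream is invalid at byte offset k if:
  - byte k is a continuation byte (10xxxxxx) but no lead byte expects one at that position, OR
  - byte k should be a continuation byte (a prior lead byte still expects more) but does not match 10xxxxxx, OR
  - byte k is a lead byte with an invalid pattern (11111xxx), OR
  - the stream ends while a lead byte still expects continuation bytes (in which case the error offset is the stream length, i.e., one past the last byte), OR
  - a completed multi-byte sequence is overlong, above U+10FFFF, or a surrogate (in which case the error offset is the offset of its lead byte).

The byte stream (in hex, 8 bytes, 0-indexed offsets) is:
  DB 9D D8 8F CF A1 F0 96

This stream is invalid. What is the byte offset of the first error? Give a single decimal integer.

Answer: 8

Derivation:
Byte[0]=DB: 2-byte lead, need 1 cont bytes. acc=0x1B
Byte[1]=9D: continuation. acc=(acc<<6)|0x1D=0x6DD
Completed: cp=U+06DD (starts at byte 0)
Byte[2]=D8: 2-byte lead, need 1 cont bytes. acc=0x18
Byte[3]=8F: continuation. acc=(acc<<6)|0x0F=0x60F
Completed: cp=U+060F (starts at byte 2)
Byte[4]=CF: 2-byte lead, need 1 cont bytes. acc=0xF
Byte[5]=A1: continuation. acc=(acc<<6)|0x21=0x3E1
Completed: cp=U+03E1 (starts at byte 4)
Byte[6]=F0: 4-byte lead, need 3 cont bytes. acc=0x0
Byte[7]=96: continuation. acc=(acc<<6)|0x16=0x16
Byte[8]: stream ended, expected continuation. INVALID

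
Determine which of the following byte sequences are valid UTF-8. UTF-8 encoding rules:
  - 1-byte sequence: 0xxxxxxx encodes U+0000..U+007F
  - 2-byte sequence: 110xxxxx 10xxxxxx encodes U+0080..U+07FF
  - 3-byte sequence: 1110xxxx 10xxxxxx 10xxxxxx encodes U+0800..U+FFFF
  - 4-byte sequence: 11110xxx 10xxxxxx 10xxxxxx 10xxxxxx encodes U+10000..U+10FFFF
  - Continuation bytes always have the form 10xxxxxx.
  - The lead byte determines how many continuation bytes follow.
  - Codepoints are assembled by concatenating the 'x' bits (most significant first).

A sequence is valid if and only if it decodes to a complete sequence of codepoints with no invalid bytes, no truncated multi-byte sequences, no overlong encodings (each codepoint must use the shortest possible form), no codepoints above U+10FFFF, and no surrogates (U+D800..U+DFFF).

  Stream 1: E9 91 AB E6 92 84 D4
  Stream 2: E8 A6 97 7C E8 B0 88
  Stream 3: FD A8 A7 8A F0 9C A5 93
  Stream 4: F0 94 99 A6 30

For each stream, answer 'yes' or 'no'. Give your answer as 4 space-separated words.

Answer: no yes no yes

Derivation:
Stream 1: error at byte offset 7. INVALID
Stream 2: decodes cleanly. VALID
Stream 3: error at byte offset 0. INVALID
Stream 4: decodes cleanly. VALID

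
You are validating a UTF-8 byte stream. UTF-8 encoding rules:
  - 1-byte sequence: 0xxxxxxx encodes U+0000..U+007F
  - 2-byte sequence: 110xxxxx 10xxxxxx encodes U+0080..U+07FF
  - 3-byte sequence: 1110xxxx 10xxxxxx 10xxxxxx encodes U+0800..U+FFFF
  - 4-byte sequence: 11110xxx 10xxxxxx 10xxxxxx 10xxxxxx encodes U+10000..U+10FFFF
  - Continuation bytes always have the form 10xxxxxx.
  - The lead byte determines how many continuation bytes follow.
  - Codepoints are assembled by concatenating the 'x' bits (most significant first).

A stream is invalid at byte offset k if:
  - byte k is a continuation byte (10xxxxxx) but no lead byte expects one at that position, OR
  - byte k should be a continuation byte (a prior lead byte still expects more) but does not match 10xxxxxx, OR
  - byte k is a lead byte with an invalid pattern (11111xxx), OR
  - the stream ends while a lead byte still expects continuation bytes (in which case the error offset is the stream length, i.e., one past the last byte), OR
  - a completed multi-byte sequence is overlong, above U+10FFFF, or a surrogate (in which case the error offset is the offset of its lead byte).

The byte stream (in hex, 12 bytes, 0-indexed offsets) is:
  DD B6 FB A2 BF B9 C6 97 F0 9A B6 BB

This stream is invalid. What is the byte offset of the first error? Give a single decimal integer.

Answer: 2

Derivation:
Byte[0]=DD: 2-byte lead, need 1 cont bytes. acc=0x1D
Byte[1]=B6: continuation. acc=(acc<<6)|0x36=0x776
Completed: cp=U+0776 (starts at byte 0)
Byte[2]=FB: INVALID lead byte (not 0xxx/110x/1110/11110)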